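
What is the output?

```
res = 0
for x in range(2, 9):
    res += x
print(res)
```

35

x=2: res = 0+2 = 2
x=3: res = 2+3 = 5
x=4: res = 5+4 = 9
x=5: res = 9+5 = 14
x=6: res = 14+6 = 20
x=7: res = 20+7 = 27
x=8: res = 27+8 = 35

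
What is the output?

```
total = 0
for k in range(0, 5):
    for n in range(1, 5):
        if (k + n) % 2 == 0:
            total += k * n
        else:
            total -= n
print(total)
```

28

k=0,n=1: odd sum, total = 0-1 = -1
k=0,n=2: even sum, total = (-1)+0 = -1
k=0,n=3: odd sum, total = (-1)-3 = -4
k=0,n=4: even sum, total = (-4)+0 = -4
k=1,n=1: even sum, total = (-4)+1 = -3
k=1,n=2: odd sum, total = (-3)-2 = -5
k=1,n=3: even sum, total = (-5)+3 = -2
k=1,n=4: odd sum, total = (-2)-4 = -6
k=2,n=1: odd sum, total = (-6)-1 = -7
k=2,n=2: even sum, total = (-7)+4 = -3
k=2,n=3: odd sum, total = (-3)-3 = -6
k=2,n=4: even sum, total = (-6)+8 = 2
k=3,n=1: even sum, total = 2+3 = 5
k=3,n=2: odd sum, total = 5-2 = 3
k=3,n=3: even sum, total = 3+9 = 12
k=3,n=4: odd sum, total = 12-4 = 8
k=4,n=1: odd sum, total = 8-1 = 7
k=4,n=2: even sum, total = 7+8 = 15
k=4,n=3: odd sum, total = 15-3 = 12
k=4,n=4: even sum, total = 12+16 = 28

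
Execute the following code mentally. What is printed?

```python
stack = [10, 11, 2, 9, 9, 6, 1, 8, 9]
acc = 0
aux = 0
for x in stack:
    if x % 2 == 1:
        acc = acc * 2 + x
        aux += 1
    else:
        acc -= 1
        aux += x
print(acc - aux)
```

210

x=10: not odd, acc = 0-1 = -1; aux=10
x=11: odd, acc = (-1)*2+11 = 9; aux=11
x=2: not odd, acc = 9-1 = 8; aux=13
x=9: odd, acc = 8*2+9 = 25; aux=14
x=9: odd, acc = 25*2+9 = 59; aux=15
x=6: not odd, acc = 59-1 = 58; aux=21
x=1: odd, acc = 58*2+1 = 117; aux=22
x=8: not odd, acc = 117-1 = 116; aux=30
x=9: odd, acc = 116*2+9 = 241; aux=31
acc-aux = 241-31 = 210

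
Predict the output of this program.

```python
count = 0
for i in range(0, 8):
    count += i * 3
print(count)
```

84

i=0: count = 0+0*3 = 0
i=1: count = 0+1*3 = 3
i=2: count = 3+2*3 = 9
i=3: count = 9+3*3 = 18
i=4: count = 18+4*3 = 30
i=5: count = 30+5*3 = 45
i=6: count = 45+6*3 = 63
i=7: count = 63+7*3 = 84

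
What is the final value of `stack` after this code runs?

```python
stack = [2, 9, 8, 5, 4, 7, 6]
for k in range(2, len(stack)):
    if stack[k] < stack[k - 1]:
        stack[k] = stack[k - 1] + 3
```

k=2: 8<9, stack[2] = 9+3 = 12 → [2, 9, 12, 5, 4, 7, 6]
k=3: 5<12, stack[3] = 12+3 = 15 → [2, 9, 12, 15, 4, 7, 6]
k=4: 4<15, stack[4] = 15+3 = 18 → [2, 9, 12, 15, 18, 7, 6]
k=5: 7<18, stack[5] = 18+3 = 21 → [2, 9, 12, 15, 18, 21, 6]
k=6: 6<21, stack[6] = 21+3 = 24 → [2, 9, 12, 15, 18, 21, 24]

[2, 9, 12, 15, 18, 21, 24]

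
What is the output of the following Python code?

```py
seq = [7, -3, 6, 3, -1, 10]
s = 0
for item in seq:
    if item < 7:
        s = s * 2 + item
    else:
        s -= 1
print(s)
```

-12

item=7: not <7, s = 0-1 = -1
item=-3: <7, s = (-1)*2+(-3) = -5
item=6: <7, s = (-5)*2+6 = -4
item=3: <7, s = (-4)*2+3 = -5
item=-1: <7, s = (-5)*2+(-1) = -11
item=10: not <7, s = (-11)-1 = -12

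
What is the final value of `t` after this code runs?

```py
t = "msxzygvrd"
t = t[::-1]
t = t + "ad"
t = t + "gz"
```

reverse → 'drvgyzxsm'
+ 'ad' → 'drvgyzxsmad'
+ 'gz' → 'drvgyzxsmadgz'

'drvgyzxsmadgz'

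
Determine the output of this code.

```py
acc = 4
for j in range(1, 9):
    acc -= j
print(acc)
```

-32

j=1: acc = 4-1 = 3
j=2: acc = 3-2 = 1
j=3: acc = 1-3 = -2
j=4: acc = (-2)-4 = -6
j=5: acc = (-6)-5 = -11
j=6: acc = (-11)-6 = -17
j=7: acc = (-17)-7 = -24
j=8: acc = (-24)-8 = -32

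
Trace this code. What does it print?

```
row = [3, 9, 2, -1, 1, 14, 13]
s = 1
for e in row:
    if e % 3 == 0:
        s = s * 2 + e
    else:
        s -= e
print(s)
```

-10

e=3: %3==0, s = 1*2+3 = 5
e=9: %3==0, s = 5*2+9 = 19
e=2: not %3==0, s = 19-2 = 17
e=-1: not %3==0, s = 17-(-1) = 18
e=1: not %3==0, s = 18-1 = 17
e=14: not %3==0, s = 17-14 = 3
e=13: not %3==0, s = 3-13 = -10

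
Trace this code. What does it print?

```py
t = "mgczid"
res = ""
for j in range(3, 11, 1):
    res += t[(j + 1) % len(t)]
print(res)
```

j=3: add t[4]='i' → 'i'
j=4: add t[5]='d' → 'id'
j=5: add t[0]='m' → 'idm'
j=6: add t[1]='g' → 'idmg'
j=7: add t[2]='c' → 'idmgc'
j=8: add t[3]='z' → 'idmgcz'
j=9: add t[4]='i' → 'idmgczi'
j=10: add t[5]='d' → 'idmgczid'

idmgczid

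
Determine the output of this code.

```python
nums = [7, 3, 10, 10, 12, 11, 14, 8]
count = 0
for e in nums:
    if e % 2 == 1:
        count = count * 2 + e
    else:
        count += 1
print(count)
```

e=7: odd, count = 0*2+7 = 7
e=3: odd, count = 7*2+3 = 17
e=10: not odd, count = 17+1 = 18
e=10: not odd, count = 18+1 = 19
e=12: not odd, count = 19+1 = 20
e=11: odd, count = 20*2+11 = 51
e=14: not odd, count = 51+1 = 52
e=8: not odd, count = 52+1 = 53

53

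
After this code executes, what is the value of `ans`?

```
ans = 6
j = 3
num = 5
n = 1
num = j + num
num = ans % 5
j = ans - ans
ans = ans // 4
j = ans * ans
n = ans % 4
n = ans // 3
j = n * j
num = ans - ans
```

1

num = 3+5 = 8
num = 6%5 = 1
j = 6-6 = 0
ans = 6//4 = 1
j = 1*1 = 1
n = 1%4 = 1
n = 1//3 = 0
j = 0*1 = 0
num = 1-1 = 0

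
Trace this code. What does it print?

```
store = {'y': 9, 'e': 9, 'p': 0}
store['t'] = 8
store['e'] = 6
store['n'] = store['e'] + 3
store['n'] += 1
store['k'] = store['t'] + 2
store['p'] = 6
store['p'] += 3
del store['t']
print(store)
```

{'y': 9, 'e': 6, 'p': 9, 'n': 10, 'k': 10}

store['t'] = 8 → {'y': 9, 'e': 9, 'p': 0, 't': 8}
store['e'] = 6 → {'y': 9, 'e': 6, 'p': 0, 't': 8}
store['n'] = store['e']+3 = 9 → {'y': 9, 'e': 6, 'p': 0, 't': 8, 'n': 9}
store['n'] = 9+1 = 10 → {'y': 9, 'e': 6, 'p': 0, 't': 8, 'n': 10}
store['k'] = store['t']+2 = 10 → {'y': 9, 'e': 6, 'p': 0, 't': 8, 'n': 10, 'k': 10}
store['p'] = 6 → {'y': 9, 'e': 6, 'p': 6, 't': 8, 'n': 10, 'k': 10}
store['p'] = 6+3 = 9 → {'y': 9, 'e': 6, 'p': 9, 't': 8, 'n': 10, 'k': 10}
del 't' → {'y': 9, 'e': 6, 'p': 9, 'n': 10, 'k': 10}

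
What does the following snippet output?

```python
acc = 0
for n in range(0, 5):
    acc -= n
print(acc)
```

-10

n=0: acc = 0-0 = 0
n=1: acc = 0-1 = -1
n=2: acc = (-1)-2 = -3
n=3: acc = (-3)-3 = -6
n=4: acc = (-6)-4 = -10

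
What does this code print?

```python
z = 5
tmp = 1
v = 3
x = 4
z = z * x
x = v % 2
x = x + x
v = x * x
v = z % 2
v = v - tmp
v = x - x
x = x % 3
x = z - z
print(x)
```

z = 5*4 = 20
x = 3%2 = 1
x = 1+1 = 2
v = 2*2 = 4
v = 20%2 = 0
v = 0-1 = -1
v = 2-2 = 0
x = 2%3 = 2
x = 20-20 = 0

0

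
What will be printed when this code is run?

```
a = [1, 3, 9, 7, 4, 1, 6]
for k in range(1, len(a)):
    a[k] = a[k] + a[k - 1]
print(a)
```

[1, 4, 13, 20, 24, 25, 31]

k=1: a[1] = 3+1 = 4 → [1, 4, 9, 7, 4, 1, 6]
k=2: a[2] = 9+4 = 13 → [1, 4, 13, 7, 4, 1, 6]
k=3: a[3] = 7+13 = 20 → [1, 4, 13, 20, 4, 1, 6]
k=4: a[4] = 4+20 = 24 → [1, 4, 13, 20, 24, 1, 6]
k=5: a[5] = 1+24 = 25 → [1, 4, 13, 20, 24, 25, 6]
k=6: a[6] = 6+25 = 31 → [1, 4, 13, 20, 24, 25, 31]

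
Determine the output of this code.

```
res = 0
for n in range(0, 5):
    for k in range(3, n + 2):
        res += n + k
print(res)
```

42

n=2,k=3: res = 0+5 = 5
n=3,k=3: res = 5+6 = 11
n=3,k=4: res = 11+7 = 18
n=4,k=3: res = 18+7 = 25
n=4,k=4: res = 25+8 = 33
n=4,k=5: res = 33+9 = 42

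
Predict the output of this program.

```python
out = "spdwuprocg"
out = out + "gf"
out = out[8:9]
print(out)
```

+ 'gf' → 'spdwuprocggf'
slice [8:9] → 'c'

c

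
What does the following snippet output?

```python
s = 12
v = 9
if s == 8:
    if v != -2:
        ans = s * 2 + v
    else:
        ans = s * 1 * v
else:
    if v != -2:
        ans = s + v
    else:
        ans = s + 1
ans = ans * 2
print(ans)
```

s=12, v=9
s == 8 is False; v != -2 is True
→ ans = s + v = 21
ans = 21*2 = 42

42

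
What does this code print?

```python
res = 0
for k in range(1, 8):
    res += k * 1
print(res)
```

k=1: res = 0+1*1 = 1
k=2: res = 1+2*1 = 3
k=3: res = 3+3*1 = 6
k=4: res = 6+4*1 = 10
k=5: res = 10+5*1 = 15
k=6: res = 15+6*1 = 21
k=7: res = 21+7*1 = 28

28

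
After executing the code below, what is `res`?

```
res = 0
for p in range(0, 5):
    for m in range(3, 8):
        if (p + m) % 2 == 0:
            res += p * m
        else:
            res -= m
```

p=0,m=3: odd sum, res = 0-3 = -3
p=0,m=4: even sum, res = (-3)+0 = -3
p=0,m=5: odd sum, res = (-3)-5 = -8
p=0,m=6: even sum, res = (-8)+0 = -8
p=0,m=7: odd sum, res = (-8)-7 = -15
p=1,m=3: even sum, res = (-15)+3 = -12
p=1,m=4: odd sum, res = (-12)-4 = -16
p=1,m=5: even sum, res = (-16)+5 = -11
p=1,m=6: odd sum, res = (-11)-6 = -17
p=1,m=7: even sum, res = (-17)+7 = -10
p=2,m=3: odd sum, res = (-10)-3 = -13
p=2,m=4: even sum, res = (-13)+8 = -5
p=2,m=5: odd sum, res = (-5)-5 = -10
p=2,m=6: even sum, res = (-10)+12 = 2
p=2,m=7: odd sum, res = 2-7 = -5
p=3,m=3: even sum, res = (-5)+9 = 4
p=3,m=4: odd sum, res = 4-4 = 0
p=3,m=5: even sum, res = 0+15 = 15
p=3,m=6: odd sum, res = 15-6 = 9
p=3,m=7: even sum, res = 9+21 = 30
p=4,m=3: odd sum, res = 30-3 = 27
p=4,m=4: even sum, res = 27+16 = 43
p=4,m=5: odd sum, res = 43-5 = 38
p=4,m=6: even sum, res = 38+24 = 62
p=4,m=7: odd sum, res = 62-7 = 55

55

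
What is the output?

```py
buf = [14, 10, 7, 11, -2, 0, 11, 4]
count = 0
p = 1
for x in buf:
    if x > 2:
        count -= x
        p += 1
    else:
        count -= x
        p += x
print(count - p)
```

x=14: >2, count = 0-14 = -14; p=2
x=10: >2, count = (-14)-10 = -24; p=3
x=7: >2, count = (-24)-7 = -31; p=4
x=11: >2, count = (-31)-11 = -42; p=5
x=-2: not >2, count = (-42)-(-2) = -40; p=3
x=0: not >2, count = (-40)-0 = -40; p=3
x=11: >2, count = (-40)-11 = -51; p=4
x=4: >2, count = (-51)-4 = -55; p=5
count-p = (-55)-5 = -60

-60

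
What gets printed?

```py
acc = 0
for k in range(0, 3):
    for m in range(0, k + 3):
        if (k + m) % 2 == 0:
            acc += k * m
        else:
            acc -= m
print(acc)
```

k=0,m=0: even sum, acc = 0+0 = 0
k=0,m=1: odd sum, acc = 0-1 = -1
k=0,m=2: even sum, acc = (-1)+0 = -1
k=1,m=0: odd sum, acc = (-1)-0 = -1
k=1,m=1: even sum, acc = (-1)+1 = 0
k=1,m=2: odd sum, acc = 0-2 = -2
k=1,m=3: even sum, acc = (-2)+3 = 1
k=2,m=0: even sum, acc = 1+0 = 1
k=2,m=1: odd sum, acc = 1-1 = 0
k=2,m=2: even sum, acc = 0+4 = 4
k=2,m=3: odd sum, acc = 4-3 = 1
k=2,m=4: even sum, acc = 1+8 = 9

9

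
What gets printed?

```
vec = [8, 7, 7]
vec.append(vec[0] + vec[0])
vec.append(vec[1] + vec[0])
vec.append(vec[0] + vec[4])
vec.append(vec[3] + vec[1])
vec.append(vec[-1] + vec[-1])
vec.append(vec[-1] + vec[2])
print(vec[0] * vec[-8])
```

56

append vec[0]+vec[0] = 8+8 = 16 → [8, 7, 7, 16]
append vec[1]+vec[0] = 7+8 = 15 → [8, 7, 7, 16, 15]
append vec[0]+vec[4] = 8+15 = 23 → [8, 7, 7, 16, 15, 23]
append vec[3]+vec[1] = 16+7 = 23 → [8, 7, 7, 16, 15, 23, 23]
append vec[-1]+vec[-1] = 23+23 = 46 → [8, 7, 7, 16, 15, 23, 23, 46]
append vec[-1]+vec[2] = 46+7 = 53 → [8, 7, 7, 16, 15, 23, 23, 46, 53]
vec[0]*vec[-8] = 8*7 = 56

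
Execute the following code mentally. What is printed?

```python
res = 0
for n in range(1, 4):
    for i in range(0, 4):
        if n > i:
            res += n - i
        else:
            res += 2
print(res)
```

n=1,i=0: 1>0, res = 0+1 = 1
n=1,i=1: not 1>1, res = 1+2 = 3
n=1,i=2: not 1>2, res = 3+2 = 5
n=1,i=3: not 1>3, res = 5+2 = 7
n=2,i=0: 2>0, res = 7+2 = 9
n=2,i=1: 2>1, res = 9+1 = 10
n=2,i=2: not 2>2, res = 10+2 = 12
n=2,i=3: not 2>3, res = 12+2 = 14
n=3,i=0: 3>0, res = 14+3 = 17
n=3,i=1: 3>1, res = 17+2 = 19
n=3,i=2: 3>2, res = 19+1 = 20
n=3,i=3: not 3>3, res = 20+2 = 22

22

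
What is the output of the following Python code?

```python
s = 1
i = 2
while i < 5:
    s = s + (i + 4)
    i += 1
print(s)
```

22

i=2: s = 1+6 = 7
i=3: s = 7+7 = 14
i=4: s = 14+8 = 22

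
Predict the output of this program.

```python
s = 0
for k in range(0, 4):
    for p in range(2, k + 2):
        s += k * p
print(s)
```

k=1,p=2: s = 0+2 = 2
k=2,p=2: s = 2+4 = 6
k=2,p=3: s = 6+6 = 12
k=3,p=2: s = 12+6 = 18
k=3,p=3: s = 18+9 = 27
k=3,p=4: s = 27+12 = 39

39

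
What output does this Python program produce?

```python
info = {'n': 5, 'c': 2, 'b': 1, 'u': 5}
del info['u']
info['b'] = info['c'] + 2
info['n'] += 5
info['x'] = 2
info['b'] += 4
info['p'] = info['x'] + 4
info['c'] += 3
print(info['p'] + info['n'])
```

del 'u' → {'n': 5, 'c': 2, 'b': 1}
info['b'] = info['c']+2 = 4 → {'n': 5, 'c': 2, 'b': 4}
info['n'] = 5+5 = 10 → {'n': 10, 'c': 2, 'b': 4}
info['x'] = 2 → {'n': 10, 'c': 2, 'b': 4, 'x': 2}
info['b'] = 4+4 = 8 → {'n': 10, 'c': 2, 'b': 8, 'x': 2}
info['p'] = info['x']+4 = 6 → {'n': 10, 'c': 2, 'b': 8, 'x': 2, 'p': 6}
info['c'] = 2+3 = 5 → {'n': 10, 'c': 5, 'b': 8, 'x': 2, 'p': 6}
info['p']+info['n'] = 6+10 = 16

16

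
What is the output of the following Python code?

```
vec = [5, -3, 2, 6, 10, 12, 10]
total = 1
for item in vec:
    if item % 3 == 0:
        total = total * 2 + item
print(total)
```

item=5: not %3==0
item=-3: %3==0, total = 1*2+(-3) = -1
item=2: not %3==0
item=6: %3==0, total = (-1)*2+6 = 4
item=10: not %3==0
item=12: %3==0, total = 4*2+12 = 20
item=10: not %3==0

20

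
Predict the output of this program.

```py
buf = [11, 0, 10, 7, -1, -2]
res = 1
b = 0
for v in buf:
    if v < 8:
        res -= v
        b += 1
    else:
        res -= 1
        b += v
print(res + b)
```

v=11: not <8, res = 1-1 = 0; b=11
v=0: <8, res = 0-0 = 0; b=12
v=10: not <8, res = 0-1 = -1; b=22
v=7: <8, res = (-1)-7 = -8; b=23
v=-1: <8, res = (-8)-(-1) = -7; b=24
v=-2: <8, res = (-7)-(-2) = -5; b=25
res+b = (-5)+25 = 20

20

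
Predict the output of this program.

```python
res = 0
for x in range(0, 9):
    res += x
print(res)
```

36

x=0: res = 0+0 = 0
x=1: res = 0+1 = 1
x=2: res = 1+2 = 3
x=3: res = 3+3 = 6
x=4: res = 6+4 = 10
x=5: res = 10+5 = 15
x=6: res = 15+6 = 21
x=7: res = 21+7 = 28
x=8: res = 28+8 = 36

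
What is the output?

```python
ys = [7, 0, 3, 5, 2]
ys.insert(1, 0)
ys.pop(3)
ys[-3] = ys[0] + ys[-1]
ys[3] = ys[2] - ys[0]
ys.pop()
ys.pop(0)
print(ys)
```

[0, 9, 2]

insert 0 at 1 → [7, 0, 0, 3, 5, 2]
pop(3) removes 3 → [7, 0, 0, 5, 2]
ys[-3] = ys[0]+ys[-1] = 7+2 = 9 → [7, 0, 9, 5, 2]
ys[3] = ys[2]-ys[0] = 9-7 = 2 → [7, 0, 9, 2, 2]
pop() removes 2 → [7, 0, 9, 2]
pop(0) removes 7 → [0, 9, 2]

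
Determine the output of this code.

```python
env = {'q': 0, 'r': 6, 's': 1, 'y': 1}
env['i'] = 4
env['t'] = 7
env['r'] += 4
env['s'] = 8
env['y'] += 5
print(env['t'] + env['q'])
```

env['i'] = 4 → {'q': 0, 'r': 6, 's': 1, 'y': 1, 'i': 4}
env['t'] = 7 → {'q': 0, 'r': 6, 's': 1, 'y': 1, 'i': 4, 't': 7}
env['r'] = 6+4 = 10 → {'q': 0, 'r': 10, 's': 1, 'y': 1, 'i': 4, 't': 7}
env['s'] = 8 → {'q': 0, 'r': 10, 's': 8, 'y': 1, 'i': 4, 't': 7}
env['y'] = 1+5 = 6 → {'q': 0, 'r': 10, 's': 8, 'y': 6, 'i': 4, 't': 7}
env['t']+env['q'] = 7+0 = 7

7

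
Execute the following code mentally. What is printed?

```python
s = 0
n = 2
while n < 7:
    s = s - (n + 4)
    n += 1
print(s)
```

-40

n=2: s = 0-6 = -6
n=3: s = (-6)-7 = -13
n=4: s = (-13)-8 = -21
n=5: s = (-21)-9 = -30
n=6: s = (-30)-10 = -40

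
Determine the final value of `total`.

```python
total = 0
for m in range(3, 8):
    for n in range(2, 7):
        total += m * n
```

m=3,n=2: total = 0+6 = 6
m=3,n=3: total = 6+9 = 15
m=3,n=4: total = 15+12 = 27
m=3,n=5: total = 27+15 = 42
m=3,n=6: total = 42+18 = 60
m=4,n=2: total = 60+8 = 68
m=4,n=3: total = 68+12 = 80
m=4,n=4: total = 80+16 = 96
m=4,n=5: total = 96+20 = 116
m=4,n=6: total = 116+24 = 140
m=5,n=2: total = 140+10 = 150
m=5,n=3: total = 150+15 = 165
m=5,n=4: total = 165+20 = 185
m=5,n=5: total = 185+25 = 210
m=5,n=6: total = 210+30 = 240
m=6,n=2: total = 240+12 = 252
m=6,n=3: total = 252+18 = 270
m=6,n=4: total = 270+24 = 294
m=6,n=5: total = 294+30 = 324
m=6,n=6: total = 324+36 = 360
m=7,n=2: total = 360+14 = 374
m=7,n=3: total = 374+21 = 395
m=7,n=4: total = 395+28 = 423
m=7,n=5: total = 423+35 = 458
m=7,n=6: total = 458+42 = 500

500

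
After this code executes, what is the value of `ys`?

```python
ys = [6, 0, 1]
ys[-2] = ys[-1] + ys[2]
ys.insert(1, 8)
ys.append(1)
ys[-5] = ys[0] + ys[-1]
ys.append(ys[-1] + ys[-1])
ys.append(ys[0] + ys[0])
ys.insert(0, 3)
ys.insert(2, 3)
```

ys[-2] = ys[-1]+ys[2] = 1+1 = 2 → [6, 2, 1]
insert 8 at 1 → [6, 8, 2, 1]
append 1 → [6, 8, 2, 1, 1]
ys[-5] = ys[0]+ys[-1] = 6+1 = 7 → [7, 8, 2, 1, 1]
append ys[-1]+ys[-1] = 1+1 = 2 → [7, 8, 2, 1, 1, 2]
append ys[0]+ys[0] = 7+7 = 14 → [7, 8, 2, 1, 1, 2, 14]
insert 3 at 0 → [3, 7, 8, 2, 1, 1, 2, 14]
insert 3 at 2 → [3, 7, 3, 8, 2, 1, 1, 2, 14]

[3, 7, 3, 8, 2, 1, 1, 2, 14]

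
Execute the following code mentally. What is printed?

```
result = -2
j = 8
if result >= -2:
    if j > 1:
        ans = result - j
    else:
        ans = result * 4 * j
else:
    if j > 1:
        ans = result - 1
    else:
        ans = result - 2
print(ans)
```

-10

result=-2, j=8
result >= -2 is True; j > 1 is True
→ ans = result - j = -10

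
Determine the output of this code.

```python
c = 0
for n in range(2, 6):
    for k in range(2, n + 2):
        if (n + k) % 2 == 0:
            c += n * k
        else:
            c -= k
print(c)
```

n=2,k=2: even sum, c = 0+4 = 4
n=2,k=3: odd sum, c = 4-3 = 1
n=3,k=2: odd sum, c = 1-2 = -1
n=3,k=3: even sum, c = (-1)+9 = 8
n=3,k=4: odd sum, c = 8-4 = 4
n=4,k=2: even sum, c = 4+8 = 12
n=4,k=3: odd sum, c = 12-3 = 9
n=4,k=4: even sum, c = 9+16 = 25
n=4,k=5: odd sum, c = 25-5 = 20
n=5,k=2: odd sum, c = 20-2 = 18
n=5,k=3: even sum, c = 18+15 = 33
n=5,k=4: odd sum, c = 33-4 = 29
n=5,k=5: even sum, c = 29+25 = 54
n=5,k=6: odd sum, c = 54-6 = 48

48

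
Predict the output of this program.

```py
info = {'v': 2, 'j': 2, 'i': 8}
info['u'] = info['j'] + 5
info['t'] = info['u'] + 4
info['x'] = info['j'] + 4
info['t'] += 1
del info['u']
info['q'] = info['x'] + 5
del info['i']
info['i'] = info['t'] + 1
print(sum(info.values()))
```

46

info['u'] = info['j']+5 = 7 → {'v': 2, 'j': 2, 'i': 8, 'u': 7}
info['t'] = info['u']+4 = 11 → {'v': 2, 'j': 2, 'i': 8, 'u': 7, 't': 11}
info['x'] = info['j']+4 = 6 → {'v': 2, 'j': 2, 'i': 8, 'u': 7, 't': 11, 'x': 6}
info['t'] = 11+1 = 12 → {'v': 2, 'j': 2, 'i': 8, 'u': 7, 't': 12, 'x': 6}
del 'u' → {'v': 2, 'j': 2, 'i': 8, 't': 12, 'x': 6}
info['q'] = info['x']+5 = 11 → {'v': 2, 'j': 2, 'i': 8, 't': 12, 'x': 6, 'q': 11}
del 'i' → {'v': 2, 'j': 2, 't': 12, 'x': 6, 'q': 11}
info['i'] = info['t']+1 = 13 → {'v': 2, 'j': 2, 't': 12, 'x': 6, 'q': 11, 'i': 13}
sum of values = 46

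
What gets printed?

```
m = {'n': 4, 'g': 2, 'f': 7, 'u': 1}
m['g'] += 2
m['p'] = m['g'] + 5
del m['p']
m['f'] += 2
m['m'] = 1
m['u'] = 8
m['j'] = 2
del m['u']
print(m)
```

m['g'] = 2+2 = 4 → {'n': 4, 'g': 4, 'f': 7, 'u': 1}
m['p'] = m['g']+5 = 9 → {'n': 4, 'g': 4, 'f': 7, 'u': 1, 'p': 9}
del 'p' → {'n': 4, 'g': 4, 'f': 7, 'u': 1}
m['f'] = 7+2 = 9 → {'n': 4, 'g': 4, 'f': 9, 'u': 1}
m['m'] = 1 → {'n': 4, 'g': 4, 'f': 9, 'u': 1, 'm': 1}
m['u'] = 8 → {'n': 4, 'g': 4, 'f': 9, 'u': 8, 'm': 1}
m['j'] = 2 → {'n': 4, 'g': 4, 'f': 9, 'u': 8, 'm': 1, 'j': 2}
del 'u' → {'n': 4, 'g': 4, 'f': 9, 'm': 1, 'j': 2}

{'n': 4, 'g': 4, 'f': 9, 'm': 1, 'j': 2}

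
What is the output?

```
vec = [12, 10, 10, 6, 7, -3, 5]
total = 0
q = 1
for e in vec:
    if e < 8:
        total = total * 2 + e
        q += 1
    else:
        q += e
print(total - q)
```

e=12: not <8; q=13
e=10: not <8; q=23
e=10: not <8; q=33
e=6: <8, total = 0*2+6 = 6; q=34
e=7: <8, total = 6*2+7 = 19; q=35
e=-3: <8, total = 19*2+(-3) = 35; q=36
e=5: <8, total = 35*2+5 = 75; q=37
total-q = 75-37 = 38

38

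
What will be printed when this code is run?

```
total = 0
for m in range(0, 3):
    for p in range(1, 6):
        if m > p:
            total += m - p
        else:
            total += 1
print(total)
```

15

m=0,p=1: not 0>1, total = 0+1 = 1
m=0,p=2: not 0>2, total = 1+1 = 2
m=0,p=3: not 0>3, total = 2+1 = 3
m=0,p=4: not 0>4, total = 3+1 = 4
m=0,p=5: not 0>5, total = 4+1 = 5
m=1,p=1: not 1>1, total = 5+1 = 6
m=1,p=2: not 1>2, total = 6+1 = 7
m=1,p=3: not 1>3, total = 7+1 = 8
m=1,p=4: not 1>4, total = 8+1 = 9
m=1,p=5: not 1>5, total = 9+1 = 10
m=2,p=1: 2>1, total = 10+1 = 11
m=2,p=2: not 2>2, total = 11+1 = 12
m=2,p=3: not 2>3, total = 12+1 = 13
m=2,p=4: not 2>4, total = 13+1 = 14
m=2,p=5: not 2>5, total = 14+1 = 15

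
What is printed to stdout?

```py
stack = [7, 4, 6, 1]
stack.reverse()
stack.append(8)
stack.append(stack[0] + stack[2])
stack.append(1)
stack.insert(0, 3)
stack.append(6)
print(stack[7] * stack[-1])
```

6

reverse → [1, 6, 4, 7]
append 8 → [1, 6, 4, 7, 8]
append stack[0]+stack[2] = 1+4 = 5 → [1, 6, 4, 7, 8, 5]
append 1 → [1, 6, 4, 7, 8, 5, 1]
insert 3 at 0 → [3, 1, 6, 4, 7, 8, 5, 1]
append 6 → [3, 1, 6, 4, 7, 8, 5, 1, 6]
stack[7]*stack[-1] = 1*6 = 6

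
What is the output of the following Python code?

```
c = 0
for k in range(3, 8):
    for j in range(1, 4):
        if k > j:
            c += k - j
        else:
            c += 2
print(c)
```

47

k=3,j=1: 3>1, c = 0+2 = 2
k=3,j=2: 3>2, c = 2+1 = 3
k=3,j=3: not 3>3, c = 3+2 = 5
k=4,j=1: 4>1, c = 5+3 = 8
k=4,j=2: 4>2, c = 8+2 = 10
k=4,j=3: 4>3, c = 10+1 = 11
k=5,j=1: 5>1, c = 11+4 = 15
k=5,j=2: 5>2, c = 15+3 = 18
k=5,j=3: 5>3, c = 18+2 = 20
k=6,j=1: 6>1, c = 20+5 = 25
k=6,j=2: 6>2, c = 25+4 = 29
k=6,j=3: 6>3, c = 29+3 = 32
k=7,j=1: 7>1, c = 32+6 = 38
k=7,j=2: 7>2, c = 38+5 = 43
k=7,j=3: 7>3, c = 43+4 = 47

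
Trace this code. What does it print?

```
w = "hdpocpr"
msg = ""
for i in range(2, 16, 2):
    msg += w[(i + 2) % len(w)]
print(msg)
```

crdophp

i=2: add w[4]='c' → 'c'
i=4: add w[6]='r' → 'cr'
i=6: add w[1]='d' → 'crd'
i=8: add w[3]='o' → 'crdo'
i=10: add w[5]='p' → 'crdop'
i=12: add w[0]='h' → 'crdoph'
i=14: add w[2]='p' → 'crdophp'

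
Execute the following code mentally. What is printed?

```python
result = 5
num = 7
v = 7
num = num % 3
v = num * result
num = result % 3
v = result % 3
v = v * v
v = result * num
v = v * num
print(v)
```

20

num = 7%3 = 1
v = 1*5 = 5
num = 5%3 = 2
v = 5%3 = 2
v = 2*2 = 4
v = 5*2 = 10
v = 10*2 = 20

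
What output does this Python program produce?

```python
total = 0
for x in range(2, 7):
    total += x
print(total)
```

x=2: total = 0+2 = 2
x=3: total = 2+3 = 5
x=4: total = 5+4 = 9
x=5: total = 9+5 = 14
x=6: total = 14+6 = 20

20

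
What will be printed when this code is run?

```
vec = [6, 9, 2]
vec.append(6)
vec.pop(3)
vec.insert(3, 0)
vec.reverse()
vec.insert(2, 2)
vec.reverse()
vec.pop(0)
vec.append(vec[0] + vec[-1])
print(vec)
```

append 6 → [6, 9, 2, 6]
pop(3) removes 6 → [6, 9, 2]
insert 0 at 3 → [6, 9, 2, 0]
reverse → [0, 2, 9, 6]
insert 2 at 2 → [0, 2, 2, 9, 6]
reverse → [6, 9, 2, 2, 0]
pop(0) removes 6 → [9, 2, 2, 0]
append vec[0]+vec[-1] = 9+0 = 9 → [9, 2, 2, 0, 9]

[9, 2, 2, 0, 9]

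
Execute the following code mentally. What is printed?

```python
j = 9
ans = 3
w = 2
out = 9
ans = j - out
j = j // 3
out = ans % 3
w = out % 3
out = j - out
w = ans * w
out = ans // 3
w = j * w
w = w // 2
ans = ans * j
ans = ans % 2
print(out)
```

ans = 9-9 = 0
j = 9//3 = 3
out = 0%3 = 0
w = 0%3 = 0
out = 3-0 = 3
w = 0*0 = 0
out = 0//3 = 0
w = 3*0 = 0
w = 0//2 = 0
ans = 0*3 = 0
ans = 0%2 = 0

0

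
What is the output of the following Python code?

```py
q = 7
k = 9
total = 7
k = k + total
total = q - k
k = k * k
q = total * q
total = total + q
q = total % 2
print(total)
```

k = 9+7 = 16
total = 7-16 = -9
k = 16*16 = 256
q = (-9)*7 = -63
total = (-9)+(-63) = -72
q = (-72)%2 = 0

-72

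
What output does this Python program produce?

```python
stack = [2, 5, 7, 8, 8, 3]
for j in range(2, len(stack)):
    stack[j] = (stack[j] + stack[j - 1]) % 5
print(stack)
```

j=2: stack[2] = (7+5)%5 = 2 → [2, 5, 2, 8, 8, 3]
j=3: stack[3] = (8+2)%5 = 0 → [2, 5, 2, 0, 8, 3]
j=4: stack[4] = (8+0)%5 = 3 → [2, 5, 2, 0, 3, 3]
j=5: stack[5] = (3+3)%5 = 1 → [2, 5, 2, 0, 3, 1]

[2, 5, 2, 0, 3, 1]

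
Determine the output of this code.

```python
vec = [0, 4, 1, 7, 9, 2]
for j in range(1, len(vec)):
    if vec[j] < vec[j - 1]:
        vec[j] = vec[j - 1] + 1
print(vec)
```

[0, 4, 5, 7, 9, 10]

j=1: 4>=0, unchanged → [0, 4, 1, 7, 9, 2]
j=2: 1<4, vec[2] = 4+1 = 5 → [0, 4, 5, 7, 9, 2]
j=3: 7>=5, unchanged → [0, 4, 5, 7, 9, 2]
j=4: 9>=7, unchanged → [0, 4, 5, 7, 9, 2]
j=5: 2<9, vec[5] = 9+1 = 10 → [0, 4, 5, 7, 9, 10]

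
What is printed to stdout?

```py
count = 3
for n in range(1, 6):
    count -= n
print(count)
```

n=1: count = 3-1 = 2
n=2: count = 2-2 = 0
n=3: count = 0-3 = -3
n=4: count = (-3)-4 = -7
n=5: count = (-7)-5 = -12

-12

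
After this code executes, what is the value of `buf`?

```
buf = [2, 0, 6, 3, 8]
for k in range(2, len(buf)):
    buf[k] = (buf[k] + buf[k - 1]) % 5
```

[2, 0, 1, 4, 2]

k=2: buf[2] = (6+0)%5 = 1 → [2, 0, 1, 3, 8]
k=3: buf[3] = (3+1)%5 = 4 → [2, 0, 1, 4, 8]
k=4: buf[4] = (8+4)%5 = 2 → [2, 0, 1, 4, 2]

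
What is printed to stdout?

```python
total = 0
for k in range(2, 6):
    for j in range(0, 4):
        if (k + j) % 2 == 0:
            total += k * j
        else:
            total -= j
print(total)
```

k=2,j=0: even sum, total = 0+0 = 0
k=2,j=1: odd sum, total = 0-1 = -1
k=2,j=2: even sum, total = (-1)+4 = 3
k=2,j=3: odd sum, total = 3-3 = 0
k=3,j=0: odd sum, total = 0-0 = 0
k=3,j=1: even sum, total = 0+3 = 3
k=3,j=2: odd sum, total = 3-2 = 1
k=3,j=3: even sum, total = 1+9 = 10
k=4,j=0: even sum, total = 10+0 = 10
k=4,j=1: odd sum, total = 10-1 = 9
k=4,j=2: even sum, total = 9+8 = 17
k=4,j=3: odd sum, total = 17-3 = 14
k=5,j=0: odd sum, total = 14-0 = 14
k=5,j=1: even sum, total = 14+5 = 19
k=5,j=2: odd sum, total = 19-2 = 17
k=5,j=3: even sum, total = 17+15 = 32

32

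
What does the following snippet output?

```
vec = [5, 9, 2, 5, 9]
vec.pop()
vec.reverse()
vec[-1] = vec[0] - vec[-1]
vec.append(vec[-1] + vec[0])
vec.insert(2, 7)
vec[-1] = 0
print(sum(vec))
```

23

pop() removes 9 → [5, 9, 2, 5]
reverse → [5, 2, 9, 5]
vec[-1] = vec[0]-vec[-1] = 5-5 = 0 → [5, 2, 9, 0]
append vec[-1]+vec[0] = 0+5 = 5 → [5, 2, 9, 0, 5]
insert 7 at 2 → [5, 2, 7, 9, 0, 5]
vec[-1] = 0 → [5, 2, 7, 9, 0, 0]
sum = 23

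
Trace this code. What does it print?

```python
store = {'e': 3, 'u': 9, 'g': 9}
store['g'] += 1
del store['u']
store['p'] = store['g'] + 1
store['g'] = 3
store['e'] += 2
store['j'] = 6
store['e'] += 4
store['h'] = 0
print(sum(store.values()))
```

store['g'] = 9+1 = 10 → {'e': 3, 'u': 9, 'g': 10}
del 'u' → {'e': 3, 'g': 10}
store['p'] = store['g']+1 = 11 → {'e': 3, 'g': 10, 'p': 11}
store['g'] = 3 → {'e': 3, 'g': 3, 'p': 11}
store['e'] = 3+2 = 5 → {'e': 5, 'g': 3, 'p': 11}
store['j'] = 6 → {'e': 5, 'g': 3, 'p': 11, 'j': 6}
store['e'] = 5+4 = 9 → {'e': 9, 'g': 3, 'p': 11, 'j': 6}
store['h'] = 0 → {'e': 9, 'g': 3, 'p': 11, 'j': 6, 'h': 0}
sum of values = 29

29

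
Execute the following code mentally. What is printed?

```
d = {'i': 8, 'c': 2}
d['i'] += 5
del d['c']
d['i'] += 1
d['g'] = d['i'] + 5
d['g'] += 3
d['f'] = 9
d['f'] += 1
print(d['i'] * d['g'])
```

d['i'] = 8+5 = 13 → {'i': 13, 'c': 2}
del 'c' → {'i': 13}
d['i'] = 13+1 = 14 → {'i': 14}
d['g'] = d['i']+5 = 19 → {'i': 14, 'g': 19}
d['g'] = 19+3 = 22 → {'i': 14, 'g': 22}
d['f'] = 9 → {'i': 14, 'g': 22, 'f': 9}
d['f'] = 9+1 = 10 → {'i': 14, 'g': 22, 'f': 10}
d['i']*d['g'] = 14*22 = 308

308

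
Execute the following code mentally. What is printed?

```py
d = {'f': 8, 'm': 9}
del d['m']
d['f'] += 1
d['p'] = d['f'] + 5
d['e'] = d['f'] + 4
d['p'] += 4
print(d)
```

{'f': 9, 'p': 18, 'e': 13}

del 'm' → {'f': 8}
d['f'] = 8+1 = 9 → {'f': 9}
d['p'] = d['f']+5 = 14 → {'f': 9, 'p': 14}
d['e'] = d['f']+4 = 13 → {'f': 9, 'p': 14, 'e': 13}
d['p'] = 14+4 = 18 → {'f': 9, 'p': 18, 'e': 13}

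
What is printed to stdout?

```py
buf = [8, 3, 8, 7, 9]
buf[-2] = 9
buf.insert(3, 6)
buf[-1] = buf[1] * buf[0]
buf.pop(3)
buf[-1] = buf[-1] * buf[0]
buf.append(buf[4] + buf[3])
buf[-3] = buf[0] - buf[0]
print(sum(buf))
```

buf[-2] = 9 → [8, 3, 8, 9, 9]
insert 6 at 3 → [8, 3, 8, 6, 9, 9]
buf[-1] = buf[1]*buf[0] = 3*8 = 24 → [8, 3, 8, 6, 9, 24]
pop(3) removes 6 → [8, 3, 8, 9, 24]
buf[-1] = buf[-1]*buf[0] = 24*8 = 192 → [8, 3, 8, 9, 192]
append buf[4]+buf[3] = 192+9 = 201 → [8, 3, 8, 9, 192, 201]
buf[-3] = buf[0]-buf[0] = 8-8 = 0 → [8, 3, 8, 0, 192, 201]
sum = 412

412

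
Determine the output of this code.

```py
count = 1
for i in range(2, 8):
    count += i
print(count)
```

i=2: count = 1+2 = 3
i=3: count = 3+3 = 6
i=4: count = 6+4 = 10
i=5: count = 10+5 = 15
i=6: count = 15+6 = 21
i=7: count = 21+7 = 28

28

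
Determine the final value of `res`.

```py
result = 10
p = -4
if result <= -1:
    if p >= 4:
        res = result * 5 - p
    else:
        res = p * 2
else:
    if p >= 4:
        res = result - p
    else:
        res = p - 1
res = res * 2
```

-10

result=10, p=-4
result <= -1 is False; p >= 4 is False
→ res = p - 1 = -5
res = (-5)*2 = -10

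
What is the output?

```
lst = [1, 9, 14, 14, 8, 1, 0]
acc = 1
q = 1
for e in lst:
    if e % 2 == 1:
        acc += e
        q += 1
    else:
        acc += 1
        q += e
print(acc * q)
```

640

e=1: odd, acc = 1+1 = 2; q=2
e=9: odd, acc = 2+9 = 11; q=3
e=14: not odd, acc = 11+1 = 12; q=17
e=14: not odd, acc = 12+1 = 13; q=31
e=8: not odd, acc = 13+1 = 14; q=39
e=1: odd, acc = 14+1 = 15; q=40
e=0: not odd, acc = 15+1 = 16; q=40
acc*q = 16*40 = 640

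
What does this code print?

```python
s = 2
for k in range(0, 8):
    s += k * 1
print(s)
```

30

k=0: s = 2+0*1 = 2
k=1: s = 2+1*1 = 3
k=2: s = 3+2*1 = 5
k=3: s = 5+3*1 = 8
k=4: s = 8+4*1 = 12
k=5: s = 12+5*1 = 17
k=6: s = 17+6*1 = 23
k=7: s = 23+7*1 = 30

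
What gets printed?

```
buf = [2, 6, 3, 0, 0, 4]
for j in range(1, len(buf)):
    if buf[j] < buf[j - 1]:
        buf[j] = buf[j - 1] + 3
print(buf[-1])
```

18

j=1: 6>=2, unchanged → [2, 6, 3, 0, 0, 4]
j=2: 3<6, buf[2] = 6+3 = 9 → [2, 6, 9, 0, 0, 4]
j=3: 0<9, buf[3] = 9+3 = 12 → [2, 6, 9, 12, 0, 4]
j=4: 0<12, buf[4] = 12+3 = 15 → [2, 6, 9, 12, 15, 4]
j=5: 4<15, buf[5] = 15+3 = 18 → [2, 6, 9, 12, 15, 18]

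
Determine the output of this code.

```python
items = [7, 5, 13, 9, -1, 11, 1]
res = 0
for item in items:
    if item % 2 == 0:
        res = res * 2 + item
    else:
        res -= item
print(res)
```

item=7: not even, res = 0-7 = -7
item=5: not even, res = (-7)-5 = -12
item=13: not even, res = (-12)-13 = -25
item=9: not even, res = (-25)-9 = -34
item=-1: not even, res = (-34)-(-1) = -33
item=11: not even, res = (-33)-11 = -44
item=1: not even, res = (-44)-1 = -45

-45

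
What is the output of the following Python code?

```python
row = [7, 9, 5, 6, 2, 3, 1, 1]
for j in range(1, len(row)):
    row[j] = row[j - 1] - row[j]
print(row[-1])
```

j=1: row[1] = 7-9 = -2 → [7, -2, 5, 6, 2, 3, 1, 1]
j=2: row[2] = (-2)-5 = -7 → [7, -2, -7, 6, 2, 3, 1, 1]
j=3: row[3] = (-7)-6 = -13 → [7, -2, -7, -13, 2, 3, 1, 1]
j=4: row[4] = (-13)-2 = -15 → [7, -2, -7, -13, -15, 3, 1, 1]
j=5: row[5] = (-15)-3 = -18 → [7, -2, -7, -13, -15, -18, 1, 1]
j=6: row[6] = (-18)-1 = -19 → [7, -2, -7, -13, -15, -18, -19, 1]
j=7: row[7] = (-19)-1 = -20 → [7, -2, -7, -13, -15, -18, -19, -20]

-20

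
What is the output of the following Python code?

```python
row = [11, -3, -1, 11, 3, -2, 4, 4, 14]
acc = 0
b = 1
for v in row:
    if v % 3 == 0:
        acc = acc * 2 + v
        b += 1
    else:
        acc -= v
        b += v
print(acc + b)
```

-43

v=11: not %3==0, acc = 0-11 = -11; b=12
v=-3: %3==0, acc = (-11)*2+(-3) = -25; b=13
v=-1: not %3==0, acc = (-25)-(-1) = -24; b=12
v=11: not %3==0, acc = (-24)-11 = -35; b=23
v=3: %3==0, acc = (-35)*2+3 = -67; b=24
v=-2: not %3==0, acc = (-67)-(-2) = -65; b=22
v=4: not %3==0, acc = (-65)-4 = -69; b=26
v=4: not %3==0, acc = (-69)-4 = -73; b=30
v=14: not %3==0, acc = (-73)-14 = -87; b=44
acc+b = (-87)+44 = -43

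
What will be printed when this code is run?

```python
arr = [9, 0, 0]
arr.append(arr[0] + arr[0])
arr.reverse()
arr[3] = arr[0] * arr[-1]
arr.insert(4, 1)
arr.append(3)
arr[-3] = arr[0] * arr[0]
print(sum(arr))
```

append arr[0]+arr[0] = 9+9 = 18 → [9, 0, 0, 18]
reverse → [18, 0, 0, 9]
arr[3] = arr[0]*arr[-1] = 18*9 = 162 → [18, 0, 0, 162]
insert 1 at 4 → [18, 0, 0, 162, 1]
append 3 → [18, 0, 0, 162, 1, 3]
arr[-3] = arr[0]*arr[0] = 18*18 = 324 → [18, 0, 0, 324, 1, 3]
sum = 346

346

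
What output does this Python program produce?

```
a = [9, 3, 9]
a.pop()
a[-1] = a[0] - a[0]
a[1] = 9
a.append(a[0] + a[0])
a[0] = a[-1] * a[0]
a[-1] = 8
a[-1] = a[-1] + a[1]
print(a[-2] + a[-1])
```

pop() removes 9 → [9, 3]
a[-1] = a[0]-a[0] = 9-9 = 0 → [9, 0]
a[1] = 9 → [9, 9]
append a[0]+a[0] = 9+9 = 18 → [9, 9, 18]
a[0] = a[-1]*a[0] = 18*9 = 162 → [162, 9, 18]
a[-1] = 8 → [162, 9, 8]
a[-1] = a[-1]+a[1] = 8+9 = 17 → [162, 9, 17]
a[-2]+a[-1] = 9+17 = 26

26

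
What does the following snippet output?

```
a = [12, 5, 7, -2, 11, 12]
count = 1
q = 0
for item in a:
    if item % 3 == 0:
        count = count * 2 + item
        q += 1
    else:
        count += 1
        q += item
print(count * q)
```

1104

item=12: %3==0, count = 1*2+12 = 14; q=1
item=5: not %3==0, count = 14+1 = 15; q=6
item=7: not %3==0, count = 15+1 = 16; q=13
item=-2: not %3==0, count = 16+1 = 17; q=11
item=11: not %3==0, count = 17+1 = 18; q=22
item=12: %3==0, count = 18*2+12 = 48; q=23
count*q = 48*23 = 1104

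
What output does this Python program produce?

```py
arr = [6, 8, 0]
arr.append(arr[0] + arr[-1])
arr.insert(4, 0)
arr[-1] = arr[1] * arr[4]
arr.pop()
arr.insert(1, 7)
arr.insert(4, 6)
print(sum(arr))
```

append arr[0]+arr[-1] = 6+0 = 6 → [6, 8, 0, 6]
insert 0 at 4 → [6, 8, 0, 6, 0]
arr[-1] = arr[1]*arr[4] = 8*0 = 0 → [6, 8, 0, 6, 0]
pop() removes 0 → [6, 8, 0, 6]
insert 7 at 1 → [6, 7, 8, 0, 6]
insert 6 at 4 → [6, 7, 8, 0, 6, 6]
sum = 33

33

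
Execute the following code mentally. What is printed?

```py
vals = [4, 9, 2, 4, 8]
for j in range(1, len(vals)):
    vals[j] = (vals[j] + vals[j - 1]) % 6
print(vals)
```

[4, 1, 3, 1, 3]

j=1: vals[1] = (9+4)%6 = 1 → [4, 1, 2, 4, 8]
j=2: vals[2] = (2+1)%6 = 3 → [4, 1, 3, 4, 8]
j=3: vals[3] = (4+3)%6 = 1 → [4, 1, 3, 1, 8]
j=4: vals[4] = (8+1)%6 = 3 → [4, 1, 3, 1, 3]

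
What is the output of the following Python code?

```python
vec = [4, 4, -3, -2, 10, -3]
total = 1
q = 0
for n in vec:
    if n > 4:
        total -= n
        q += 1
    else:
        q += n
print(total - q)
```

-10

n=4: not >4; q=4
n=4: not >4; q=8
n=-3: not >4; q=5
n=-2: not >4; q=3
n=10: >4, total = 1-10 = -9; q=4
n=-3: not >4; q=1
total-q = (-9)-1 = -10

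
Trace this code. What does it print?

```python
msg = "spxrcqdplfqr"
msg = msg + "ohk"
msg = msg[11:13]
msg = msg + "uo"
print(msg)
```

+ 'ohk' → 'spxrcqdplfqrohk'
slice [11:13] → 'ro'
+ 'uo' → 'rouo'

rouo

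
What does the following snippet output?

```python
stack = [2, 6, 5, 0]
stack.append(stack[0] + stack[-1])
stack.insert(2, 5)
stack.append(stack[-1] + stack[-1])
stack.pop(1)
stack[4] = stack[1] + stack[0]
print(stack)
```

append stack[0]+stack[-1] = 2+0 = 2 → [2, 6, 5, 0, 2]
insert 5 at 2 → [2, 6, 5, 5, 0, 2]
append stack[-1]+stack[-1] = 2+2 = 4 → [2, 6, 5, 5, 0, 2, 4]
pop(1) removes 6 → [2, 5, 5, 0, 2, 4]
stack[4] = stack[1]+stack[0] = 5+2 = 7 → [2, 5, 5, 0, 7, 4]

[2, 5, 5, 0, 7, 4]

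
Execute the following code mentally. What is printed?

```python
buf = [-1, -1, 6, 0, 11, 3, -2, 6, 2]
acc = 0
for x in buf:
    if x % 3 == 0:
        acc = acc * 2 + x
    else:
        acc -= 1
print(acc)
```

x=-1: not %3==0, acc = 0-1 = -1
x=-1: not %3==0, acc = (-1)-1 = -2
x=6: %3==0, acc = (-2)*2+6 = 2
x=0: %3==0, acc = 2*2+0 = 4
x=11: not %3==0, acc = 4-1 = 3
x=3: %3==0, acc = 3*2+3 = 9
x=-2: not %3==0, acc = 9-1 = 8
x=6: %3==0, acc = 8*2+6 = 22
x=2: not %3==0, acc = 22-1 = 21

21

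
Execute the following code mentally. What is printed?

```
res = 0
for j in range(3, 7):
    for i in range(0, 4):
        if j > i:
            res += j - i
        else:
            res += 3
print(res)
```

51

j=3,i=0: 3>0, res = 0+3 = 3
j=3,i=1: 3>1, res = 3+2 = 5
j=3,i=2: 3>2, res = 5+1 = 6
j=3,i=3: not 3>3, res = 6+3 = 9
j=4,i=0: 4>0, res = 9+4 = 13
j=4,i=1: 4>1, res = 13+3 = 16
j=4,i=2: 4>2, res = 16+2 = 18
j=4,i=3: 4>3, res = 18+1 = 19
j=5,i=0: 5>0, res = 19+5 = 24
j=5,i=1: 5>1, res = 24+4 = 28
j=5,i=2: 5>2, res = 28+3 = 31
j=5,i=3: 5>3, res = 31+2 = 33
j=6,i=0: 6>0, res = 33+6 = 39
j=6,i=1: 6>1, res = 39+5 = 44
j=6,i=2: 6>2, res = 44+4 = 48
j=6,i=3: 6>3, res = 48+3 = 51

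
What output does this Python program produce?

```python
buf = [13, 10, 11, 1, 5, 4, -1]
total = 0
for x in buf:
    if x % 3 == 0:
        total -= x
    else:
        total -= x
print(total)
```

-43

x=13: not %3==0, total = 0-13 = -13
x=10: not %3==0, total = (-13)-10 = -23
x=11: not %3==0, total = (-23)-11 = -34
x=1: not %3==0, total = (-34)-1 = -35
x=5: not %3==0, total = (-35)-5 = -40
x=4: not %3==0, total = (-40)-4 = -44
x=-1: not %3==0, total = (-44)-(-1) = -43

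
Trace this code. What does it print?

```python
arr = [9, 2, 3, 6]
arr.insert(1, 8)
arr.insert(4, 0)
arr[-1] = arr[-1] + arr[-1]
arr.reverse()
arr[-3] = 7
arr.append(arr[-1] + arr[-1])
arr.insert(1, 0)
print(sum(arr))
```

insert 8 at 1 → [9, 8, 2, 3, 6]
insert 0 at 4 → [9, 8, 2, 3, 0, 6]
arr[-1] = arr[-1]+arr[-1] = 6+6 = 12 → [9, 8, 2, 3, 0, 12]
reverse → [12, 0, 3, 2, 8, 9]
arr[-3] = 7 → [12, 0, 3, 7, 8, 9]
append arr[-1]+arr[-1] = 9+9 = 18 → [12, 0, 3, 7, 8, 9, 18]
insert 0 at 1 → [12, 0, 0, 3, 7, 8, 9, 18]
sum = 57

57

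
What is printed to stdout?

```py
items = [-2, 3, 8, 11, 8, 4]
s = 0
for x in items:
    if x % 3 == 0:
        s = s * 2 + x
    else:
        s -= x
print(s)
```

x=-2: not %3==0, s = 0-(-2) = 2
x=3: %3==0, s = 2*2+3 = 7
x=8: not %3==0, s = 7-8 = -1
x=11: not %3==0, s = (-1)-11 = -12
x=8: not %3==0, s = (-12)-8 = -20
x=4: not %3==0, s = (-20)-4 = -24

-24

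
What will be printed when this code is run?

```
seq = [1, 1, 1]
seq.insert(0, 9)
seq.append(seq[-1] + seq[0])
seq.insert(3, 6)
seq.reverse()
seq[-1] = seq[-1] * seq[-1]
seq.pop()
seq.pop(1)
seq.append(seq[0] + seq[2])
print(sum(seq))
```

insert 9 at 0 → [9, 1, 1, 1]
append seq[-1]+seq[0] = 1+9 = 10 → [9, 1, 1, 1, 10]
insert 6 at 3 → [9, 1, 1, 6, 1, 10]
reverse → [10, 1, 6, 1, 1, 9]
seq[-1] = seq[-1]*seq[-1] = 9*9 = 81 → [10, 1, 6, 1, 1, 81]
pop() removes 81 → [10, 1, 6, 1, 1]
pop(1) removes 1 → [10, 6, 1, 1]
append seq[0]+seq[2] = 10+1 = 11 → [10, 6, 1, 1, 11]
sum = 29

29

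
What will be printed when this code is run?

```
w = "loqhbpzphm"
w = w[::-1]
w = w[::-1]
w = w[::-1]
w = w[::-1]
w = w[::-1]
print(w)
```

mhpzpbhqol

reverse → 'mhpzpbhqol'
reverse → 'loqhbpzphm'
reverse → 'mhpzpbhqol'
reverse → 'loqhbpzphm'
reverse → 'mhpzpbhqol'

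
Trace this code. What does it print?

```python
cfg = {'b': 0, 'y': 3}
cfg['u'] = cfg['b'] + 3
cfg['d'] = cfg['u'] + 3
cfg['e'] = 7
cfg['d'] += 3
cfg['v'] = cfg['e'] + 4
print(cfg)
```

cfg['u'] = cfg['b']+3 = 3 → {'b': 0, 'y': 3, 'u': 3}
cfg['d'] = cfg['u']+3 = 6 → {'b': 0, 'y': 3, 'u': 3, 'd': 6}
cfg['e'] = 7 → {'b': 0, 'y': 3, 'u': 3, 'd': 6, 'e': 7}
cfg['d'] = 6+3 = 9 → {'b': 0, 'y': 3, 'u': 3, 'd': 9, 'e': 7}
cfg['v'] = cfg['e']+4 = 11 → {'b': 0, 'y': 3, 'u': 3, 'd': 9, 'e': 7, 'v': 11}

{'b': 0, 'y': 3, 'u': 3, 'd': 9, 'e': 7, 'v': 11}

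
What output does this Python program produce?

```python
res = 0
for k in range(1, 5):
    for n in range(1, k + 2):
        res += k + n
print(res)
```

k=1,n=1: res = 0+2 = 2
k=1,n=2: res = 2+3 = 5
k=2,n=1: res = 5+3 = 8
k=2,n=2: res = 8+4 = 12
k=2,n=3: res = 12+5 = 17
k=3,n=1: res = 17+4 = 21
k=3,n=2: res = 21+5 = 26
k=3,n=3: res = 26+6 = 32
k=3,n=4: res = 32+7 = 39
k=4,n=1: res = 39+5 = 44
k=4,n=2: res = 44+6 = 50
k=4,n=3: res = 50+7 = 57
k=4,n=4: res = 57+8 = 65
k=4,n=5: res = 65+9 = 74

74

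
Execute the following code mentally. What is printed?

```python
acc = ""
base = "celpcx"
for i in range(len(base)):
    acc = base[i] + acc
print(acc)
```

xcplec

i=0: prepend 'c' → 'c'
i=1: prepend 'e' → 'ec'
i=2: prepend 'l' → 'lec'
i=3: prepend 'p' → 'plec'
i=4: prepend 'c' → 'cplec'
i=5: prepend 'x' → 'xcplec'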